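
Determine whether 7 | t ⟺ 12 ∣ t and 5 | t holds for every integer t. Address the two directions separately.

Both directions fail.

Forward direction. This fails: take t = 7. Certainly 7 ∣ 7, but 12 ∤ 7.

Converse. This fails: take t = 60. Both 12 ∣ 60 and 5 ∣ 60, yet 60 is not a multiple of 7 (since 60 = 8·7 + 4), so 7 ∤ 60.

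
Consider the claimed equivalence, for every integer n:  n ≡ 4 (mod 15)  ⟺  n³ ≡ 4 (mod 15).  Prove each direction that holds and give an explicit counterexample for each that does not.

Equivalent; both directions hold.

(→) Suppose n ≡ 4 (mod 15). Write n = 15j + 4. Then (15j + 4)³ = 3375j³ + 2700j² + 720j + 64 = 15(225j³ + 180j² + 48j + 4) + 4, so n³ ≡ 4 (mod 15).

(←) Conversely, suppose n³ ≡ 4 (mod 15). The only residue r in {0, …, 14} with r³ ≡ 4 (mod 15) is r = 4, so n ≡ 4 (mod 15).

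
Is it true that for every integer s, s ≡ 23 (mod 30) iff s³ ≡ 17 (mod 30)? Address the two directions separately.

Both directions hold.

(⟹) Suppose s ≡ 23 (mod 30). Write s = 30j + 23. Then (30j + 23)³ = 27000j³ + 62100j² + 47610j + 12167 = 30(900j³ + 2070j² + 1587j + 405) + 17, so s³ ≡ 17 (mod 30).

(⟸) Conversely, suppose s³ ≡ 17 (mod 30). The only residue r in {0, …, 29} with r³ ≡ 17 (mod 30) is r = 23, so s ≡ 23 (mod 30).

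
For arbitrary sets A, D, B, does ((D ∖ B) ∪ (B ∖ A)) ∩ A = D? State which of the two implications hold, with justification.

Forward inclusion. Let x ∈ ((D ∖ B) ∪ (B ∖ A)) ∩ A. Then x ∈ A ∩ D and x ∉ B, from which x ∈ D.

Reverse inclusion. This inclusion fails. Take A = ∅, D = {1}, B = ∅; then 1 ∈ D but 1 ∉ ((D ∖ B) ∪ (B ∖ A)) ∩ A.

(⊆) holds; (⊇) fails.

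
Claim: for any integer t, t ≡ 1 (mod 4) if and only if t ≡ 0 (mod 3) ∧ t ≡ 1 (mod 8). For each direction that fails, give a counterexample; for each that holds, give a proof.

Not equivalent: only (⇐) holds.

(⇒) This fails: t = 1 gives 1 ≡ 1 (mod 4) but 1 ≡ 1 (mod 3), so the conjunction on the right does not hold.

(⇐) Conversely, if t ≡ 0 (mod 3) and t ≡ 1 (mod 8), then by the Chinese remainder theorem t ≡ 9 (mod 24). Since 9 ≡ 1 (mod 4) and 4 ∣ 24, we get t ≡ 1 (mod 4).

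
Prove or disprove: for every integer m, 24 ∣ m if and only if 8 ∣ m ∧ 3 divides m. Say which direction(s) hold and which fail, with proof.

The biconditional holds.

[⇒] If 24 ∣ m, write m = 24q. Since 24 = 3·8, m = 8·(3q), so 8 ∣ m; and since 24 = 8·3, m = 3·(8q), so 3 ∣ m.

[⇐] Suppose 8 ∣ m and 3 ∣ m. Any common multiple of 8 and 3 is a multiple of their lcm; here gcd(8, 3) = 1, so lcm(8, 3) = 8·3 = 24, so 24 ∣ m.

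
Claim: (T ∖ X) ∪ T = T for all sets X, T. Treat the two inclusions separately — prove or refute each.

The two sets are equal.

Forward inclusion. Let x ∈ (T ∖ X) ∪ T. Then either x ∈ T and x ∉ X; or x ∈ X ∩ T. In each case x ∈ T, so (T ∖ X) ∪ T ⊆ T.

Reverse inclusion. Let x ∈ T. Then either x ∈ T and x ∉ X; or x ∈ X ∩ T. In each case x ∈ (T ∖ X) ∪ T, so T ⊆ (T ∖ X) ∪ T.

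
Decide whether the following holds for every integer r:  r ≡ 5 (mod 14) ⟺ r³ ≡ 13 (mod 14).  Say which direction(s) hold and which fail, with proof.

[⇒] Suppose r ≡ 5 (mod 14). Write r = 14j + 5. Then (14j + 5)³ = 2744j³ + 2940j² + 1050j + 125 = 14(196j³ + 210j² + 75j + 8) + 13, so r³ ≡ 13 (mod 14).

[⇐] This fails: take r = 3. Then 3³ = 27 ≡ 13 (mod 14), yet 3 ≡ 3 (mod 14), not 5.

The forward direction holds; the converse fails.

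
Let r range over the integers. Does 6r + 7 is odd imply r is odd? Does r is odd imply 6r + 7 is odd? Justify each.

Forward direction. This fails: take r = 6. Then 6r + 7 = 43, which is odd, yet r = 6 is even, not odd.

Converse. Suppose r is odd. Since 6 is even, 6r is even for every r, so 6r + 7 has the same parity as 7, which is odd. Hence 6r + 7 is odd.

The forward direction fails; the converse holds.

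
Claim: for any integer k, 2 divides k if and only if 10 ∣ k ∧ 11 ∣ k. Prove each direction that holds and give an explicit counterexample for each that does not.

(⟹) This fails: take k = 2. Certainly 2 ∣ 2, but 10 ∤ 2.

(⟸) Suppose 10 ∣ k and 11 ∣ k. Any common multiple of 10 and 11 is a multiple of their lcm; here gcd(10, 11) = 1, so lcm(10, 11) = 10·11 = 110, so 110 ∣ k. Since 2 ∣ 110, it follows that 2 ∣ k.

The forward direction fails; the converse holds.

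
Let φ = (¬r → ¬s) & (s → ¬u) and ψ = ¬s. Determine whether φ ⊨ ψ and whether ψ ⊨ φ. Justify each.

Only the reverse direction holds.

(⟹) This fails. Under u = F, r = T, s = T, the left side is true but the right side is false.

(⟸) Assume the antecedent. If u is true, the antecedent forces (u = T, r = F, s = F) or (u = T, r = T, s = F), and (¬r → ¬s) & (s → ¬u) holds there. If u is false, the antecedent forces (u = F, r = F, s = F) or (u = F, r = T, s = F), and (¬r → ¬s) & (s → ¬u) holds there. Either way (¬r → ¬s) & (s → ¬u) holds.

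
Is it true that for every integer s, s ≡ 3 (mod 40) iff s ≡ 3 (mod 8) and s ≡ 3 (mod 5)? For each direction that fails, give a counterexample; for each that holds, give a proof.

(⟹) Suppose s ≡ 3 (mod 40); write s = 40j + 3. Since 8 ∣ 40, reducing mod 8 gives s ≡ 3 (mod 8); since 5 ∣ 40, reducing mod 5 gives s ≡ 3 (mod 5).

(⟸) Conversely, if s ≡ 3 (mod 8) and s ≡ 3 (mod 5), then by the Chinese remainder theorem s ≡ 3 (mod 40). This is exactly s ≡ 3 (mod 40).

Both directions hold.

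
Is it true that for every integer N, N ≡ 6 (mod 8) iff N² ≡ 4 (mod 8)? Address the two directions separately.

(→) Suppose N ≡ 6 (mod 8). Write N = 8j + 6. Then (8j + 6)² = 64j² + 96j + 36 = 8(8j² + 12j + 4) + 4, so N² ≡ 4 (mod 8).

(←) This fails: take N = 2. Then 2² = 4 ≡ 4 (mod 8), yet 2 ≡ 2 (mod 8), not 6.

Only the forward implication holds.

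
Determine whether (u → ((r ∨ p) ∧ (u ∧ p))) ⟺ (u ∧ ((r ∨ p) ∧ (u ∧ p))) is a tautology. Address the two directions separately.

(⇒) This fails. Under u = F, r = F, p = F, the left side is true but the right side is false.

(⇐) Assume the antecedent. If u is true, the antecedent forces (u = T, r = F, p = T) or (u = T, r = T, p = T), and u → ((r ∨ p) ∧ (u ∧ p)) holds there. If u is false, the antecedent cannot hold. Either way u → ((r ∨ p) ∧ (u ∧ p)) holds.

Only the reverse direction holds.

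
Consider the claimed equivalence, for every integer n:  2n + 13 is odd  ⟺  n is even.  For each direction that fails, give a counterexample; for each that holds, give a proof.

The forward direction fails; the converse holds.

[⇒] This fails: take n = 7. Then 2n + 13 = 27, which is odd, yet n = 7 is odd, not even.

[⇐] Suppose n is even. Since 2 is even, 2n is even for every n, so 2n + 13 has the same parity as 13, which is odd. Hence 2n + 13 is odd.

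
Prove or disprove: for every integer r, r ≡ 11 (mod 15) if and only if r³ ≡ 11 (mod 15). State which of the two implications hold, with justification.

Equivalent; both directions hold.

[⇒] Suppose r ≡ 11 (mod 15). Write r = 15j + 11. Then (15j + 11)³ = 3375j³ + 7425j² + 5445j + 1331 = 15(225j³ + 495j² + 363j + 88) + 11, so r³ ≡ 11 (mod 15).

[⇐] Conversely, suppose r³ ≡ 11 (mod 15). The only residue r in {0, …, 14} with r³ ≡ 11 (mod 15) is r = 11, so r ≡ 11 (mod 15).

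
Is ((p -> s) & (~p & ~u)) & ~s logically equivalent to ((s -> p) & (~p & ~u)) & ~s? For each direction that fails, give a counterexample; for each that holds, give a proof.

Both directions hold; the statement is true.

(⇒) Assume the antecedent. If s is true, the antecedent cannot hold. If s is false, the antecedent forces (s = F, u = F, p = F), and ((s -> p) & (~p & ~u)) & ~s holds there. Either way ((s -> p) & (~p & ~u)) & ~s holds.

(⇐) Assume the antecedent. If s is true, the antecedent cannot hold. If s is false, the antecedent forces (s = F, u = F, p = F), and ((p -> s) & (~p & ~u)) & ~s holds there. Either way ((p -> s) & (~p & ~u)) & ~s holds.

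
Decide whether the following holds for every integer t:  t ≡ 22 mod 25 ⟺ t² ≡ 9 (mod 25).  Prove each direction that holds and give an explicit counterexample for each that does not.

Only the forward implication holds.

(⟹) Suppose t ≡ 22 mod 25. Write t = 25j + 22. Then (25j + 22)² = 625j² + 1100j + 484 = 25(25j² + 44j + 19) + 9, so t² ≡ 9 (mod 25).

(⟸) This fails: take t = 3. Then 3² = 9 ≡ 9 (mod 25), yet 3 ≡ 3 (mod 25), not 22.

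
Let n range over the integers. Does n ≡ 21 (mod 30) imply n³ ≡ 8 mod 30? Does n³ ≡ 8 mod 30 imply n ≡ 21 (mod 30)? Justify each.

[⇒] This fails: take n = 21. Then 21 ≡ 21 (mod 30), but 21³ = 9261 ≡ 21 (mod 30), not 8.

[⇐] This fails: take n = 2. Then 2³ = 8 ≡ 8 (mod 30), yet 2 ≡ 2 (mod 30), not 21.

Neither implication holds.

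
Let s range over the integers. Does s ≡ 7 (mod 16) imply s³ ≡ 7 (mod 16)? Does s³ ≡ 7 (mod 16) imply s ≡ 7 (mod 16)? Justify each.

Equivalent; both directions hold.

(⟹) Suppose s ≡ 7 (mod 16). Write s = 16j + 7. Then (16j + 7)³ = 4096j³ + 5376j² + 2352j + 343 = 16(256j³ + 336j² + 147j + 21) + 7, so s³ ≡ 7 (mod 16).

(⟸) Conversely, suppose s³ ≡ 7 (mod 16). The only residue r in {0, …, 15} with r³ ≡ 7 (mod 16) is r = 7, so s ≡ 7 (mod 16).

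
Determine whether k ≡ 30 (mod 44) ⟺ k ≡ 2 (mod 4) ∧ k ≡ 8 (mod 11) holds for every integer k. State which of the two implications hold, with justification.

[⇐] If k ≡ 2 (mod 4) and k ≡ 8 (mod 11), then by the Chinese remainder theorem k ≡ 30 (mod 44). This is exactly k ≡ 30 (mod 44).

[⇒] Suppose k ≡ 30 (mod 44); write k = 44j + 30. Since 4 ∣ 44, reducing mod 4 gives k ≡ 30 ≡ 2 (mod 4); since 11 ∣ 44, reducing mod 11 gives k ≡ 30 ≡ 8 (mod 11).

Both directions hold.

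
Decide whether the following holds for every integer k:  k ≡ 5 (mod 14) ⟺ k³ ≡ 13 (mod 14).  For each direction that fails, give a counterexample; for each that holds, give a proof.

(⟹) Suppose k ≡ 5 (mod 14). Write k = 14j + 5. Then (14j + 5)³ = 2744j³ + 2940j² + 1050j + 125 = 14(196j³ + 210j² + 75j + 8) + 13, so k³ ≡ 13 (mod 14).

(⟸) This fails: take k = 3. Then 3³ = 27 ≡ 13 (mod 14), yet 3 ≡ 3 (mod 14), not 5.

Not equivalent: only (⇒) holds.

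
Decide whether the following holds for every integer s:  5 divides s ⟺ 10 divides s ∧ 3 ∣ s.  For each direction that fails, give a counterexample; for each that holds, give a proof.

(⇒) fails; (⇐) holds.

(⟹) This fails: take s = 5. Certainly 5 ∣ 5, but 10 ∤ 5.

(⟸) Suppose 10 ∣ s and 3 ∣ s. Any common multiple of 10 and 3 is a multiple of their lcm; here gcd(10, 3) = 1, so lcm(10, 3) = 10·3 = 30, so 30 ∣ s. Since 5 ∣ 30, it follows that 5 ∣ s.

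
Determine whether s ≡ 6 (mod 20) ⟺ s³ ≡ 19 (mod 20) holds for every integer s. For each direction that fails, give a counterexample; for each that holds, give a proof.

(⇒) fails and (⇐) fails.

Forward direction. This fails: take s = 6. Then 6 ≡ 6 (mod 20), but 6³ = 216 ≡ 16 (mod 20), not 19.

Converse. This fails: take s = 19. Then 19³ = 6859 ≡ 19 (mod 20), yet 19 ≡ 19 (mod 20), not 6.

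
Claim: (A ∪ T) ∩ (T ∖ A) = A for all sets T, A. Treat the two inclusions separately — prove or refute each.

Neither inclusion holds.

(⟹) This inclusion fails. Take T = {1}, A = ∅; then 1 ∈ (A ∪ T) ∩ (T ∖ A) but 1 ∉ A.

(⟸) This inclusion fails. Take T = ∅, A = {1}; then 1 ∈ A but 1 ∉ (A ∪ T) ∩ (T ∖ A).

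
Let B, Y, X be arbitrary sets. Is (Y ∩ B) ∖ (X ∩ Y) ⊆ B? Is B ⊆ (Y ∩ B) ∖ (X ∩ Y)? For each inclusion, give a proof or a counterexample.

(⟹) Let x ∈ (Y ∩ B) ∖ (X ∩ Y). Then x ∈ B ∩ Y and x ∉ X, from which x ∈ B.

(⟸) This inclusion fails. Take B = {1}, Y = ∅, X = ∅; then 1 ∈ B but 1 ∉ (Y ∩ B) ∖ (X ∩ Y).

(⊆) holds; (⊇) fails.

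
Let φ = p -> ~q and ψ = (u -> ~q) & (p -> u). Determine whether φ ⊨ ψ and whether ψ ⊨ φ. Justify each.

(⇒) fails; (⇐) holds.

(⟸) Assume the antecedent. If p is true, the antecedent forces (p = T, q = F, u = T), and p -> ~q holds there. If p is false, p -> ~q reduces to true regardless of the other variables. Either way p -> ~q holds.

(⟹) This fails. Under p = T, q = F, u = F, the left side is true but the right side is false.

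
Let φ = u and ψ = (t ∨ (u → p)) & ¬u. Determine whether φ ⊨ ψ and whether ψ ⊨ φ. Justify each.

Both directions fail.

(⇒) This fails. Under t = F, p = F, u = T, the left side is true but the right side is false.

(⇐) This fails. Under t = F, p = F, u = F, the left side is false but the right side is true.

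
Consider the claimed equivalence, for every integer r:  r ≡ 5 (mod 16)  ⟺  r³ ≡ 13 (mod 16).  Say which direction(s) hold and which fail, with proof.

Both directions hold.

Forward direction. Suppose r ≡ 5 (mod 16). Write r = 16j + 5. Then (16j + 5)³ = 4096j³ + 3840j² + 1200j + 125 = 16(256j³ + 240j² + 75j + 7) + 13, so r³ ≡ 13 (mod 16).

Converse. Suppose r³ ≡ 13 (mod 16). The only residue r in {0, …, 15} with r³ ≡ 13 (mod 16) is r = 5, so r ≡ 5 (mod 16).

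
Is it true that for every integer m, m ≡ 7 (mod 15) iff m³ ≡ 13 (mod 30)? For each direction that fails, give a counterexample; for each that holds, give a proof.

Only the converse holds.

Converse. The residues r modulo 30 with r³ ≡ 13 (mod 30) are exactly {7}, and each is ≡ 7 (mod 15).

Forward direction. This fails: take m = 22. Then 22 ≡ 7 (mod 15), but 22³ = 10648 ≡ 28 (mod 30), not 13.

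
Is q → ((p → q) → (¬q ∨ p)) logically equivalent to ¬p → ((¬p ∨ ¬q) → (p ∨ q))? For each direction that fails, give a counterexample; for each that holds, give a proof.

Neither direction holds.

(⇒) This fails. Under q = F, p = F, the left side is true but the right side is false.

(⇐) This fails. Under q = T, p = F, the left side is false but the right side is true.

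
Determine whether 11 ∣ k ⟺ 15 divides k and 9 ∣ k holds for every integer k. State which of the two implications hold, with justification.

Both directions fail.

(→) This fails: take k = 11. Certainly 11 ∣ 11, but 15 ∤ 11.

(←) This fails: take k = 45. Both 15 ∣ 45 and 9 ∣ 45, yet 45 is not a multiple of 11 (since 45 = 4·11 + 1), so 11 ∤ 45.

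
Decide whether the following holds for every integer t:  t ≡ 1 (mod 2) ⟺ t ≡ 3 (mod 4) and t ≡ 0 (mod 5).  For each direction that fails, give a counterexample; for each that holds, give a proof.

(⟹) This fails: t = 1 gives 1 ≡ 1 (mod 2) but 1 ≡ 1 (mod 4), so the conjunction on the right does not hold.

(⟸) Conversely, if t ≡ 3 (mod 4) and t ≡ 0 (mod 5), then by the Chinese remainder theorem t ≡ 15 (mod 20). Since 15 ≡ 1 (mod 2) and 2 ∣ 20, we get t ≡ 1 (mod 2).

Not equivalent: only (⇐) holds.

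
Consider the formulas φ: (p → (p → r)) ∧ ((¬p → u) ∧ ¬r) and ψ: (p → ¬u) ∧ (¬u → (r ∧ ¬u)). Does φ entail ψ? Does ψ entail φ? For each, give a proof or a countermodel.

The forward direction holds; the converse fails.

[⇒] Assume the antecedent. If p is true, the antecedent cannot hold. If p is false, the antecedent forces (p = F, r = F, u = T), and (p → ¬u) ∧ (¬u → (r ∧ ¬u)) holds there. Either way (p → ¬u) ∧ (¬u → (r ∧ ¬u)) holds.

[⇐] This fails. Under p = F, r = T, u = F, the left side is false but the right side is true.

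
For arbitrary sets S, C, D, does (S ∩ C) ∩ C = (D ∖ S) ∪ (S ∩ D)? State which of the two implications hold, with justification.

Neither inclusion holds.

Forward inclusion. This inclusion fails. Take S = {1}, C = {1}, D = ∅; then 1 ∈ (S ∩ C) ∩ C but 1 ∉ (D ∖ S) ∪ (S ∩ D).

Reverse inclusion. This inclusion fails. Take S = ∅, C = ∅, D = {1}; then 1 ∈ (D ∖ S) ∪ (S ∩ D) but 1 ∉ (S ∩ C) ∩ C.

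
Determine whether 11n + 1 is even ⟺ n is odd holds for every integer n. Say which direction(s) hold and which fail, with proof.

Both directions hold.

(⟹) Suppose 11n + 1 is even. Since 11 is odd, 11n and n have the same parity, so 11n + 1 ≡ n + 1 (mod 2). As 1 is odd, 11n + 1 is even exactly when n is odd. Thus n is odd.

(⟸) Conversely, suppose n is odd; write n = 2j + 1. Then 11n + 1 = 11·(2j + 1) + 1 = 2·11j + 12, which is even.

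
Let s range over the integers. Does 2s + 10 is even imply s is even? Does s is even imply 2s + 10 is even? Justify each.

(⟹) This fails: take s = 7. Then 2s + 10 = 24, which is even, yet s = 7 is odd, not even.

(⟸) Suppose s is even. Since 2 is even, 2s is even for every s, so 2s + 10 has the same parity as 10, which is even. Hence 2s + 10 is even.

(⇒) fails; (⇐) holds.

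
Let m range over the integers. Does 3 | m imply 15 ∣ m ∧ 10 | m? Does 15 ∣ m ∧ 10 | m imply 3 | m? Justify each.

(⇒) fails; (⇐) holds.

[⇒] This fails: take m = 3. Certainly 3 ∣ 3, but 15 ∤ 3.

[⇐] Suppose 15 ∣ m and 10 ∣ m. Any common multiple of 15 and 10 is a multiple of their lcm; here lcm(15, 10) = 15·10/gcd(15, 10) = 150/5 = 30, so 30 ∣ m. Since 3 ∣ 30, it follows that 3 ∣ m.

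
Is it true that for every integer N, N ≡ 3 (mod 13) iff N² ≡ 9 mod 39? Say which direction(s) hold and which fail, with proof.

(⇒) fails and (⇐) fails.

(→) This fails: take N = 16. Then 16 ≡ 3 (mod 13), but 16² = 256 ≡ 22 (mod 39), not 9.

(←) This fails: take N = 36. Then 36² = 1296 ≡ 9 (mod 39), yet 36 ≡ 10 (mod 13), not 3.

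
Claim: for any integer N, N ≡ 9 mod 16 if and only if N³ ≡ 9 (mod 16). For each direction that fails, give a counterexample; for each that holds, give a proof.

Both directions hold; the statement is true.

(⟹) Suppose N ≡ 9 mod 16. Write N = 16j + 9. Then (16j + 9)³ = 4096j³ + 6912j² + 3888j + 729 = 16(256j³ + 432j² + 243j + 45) + 9, so N³ ≡ 9 (mod 16).

(⟸) Conversely, suppose N³ ≡ 9 (mod 16). The only residue r in {0, …, 15} with r³ ≡ 9 (mod 16) is r = 9, so N ≡ 9 (mod 16).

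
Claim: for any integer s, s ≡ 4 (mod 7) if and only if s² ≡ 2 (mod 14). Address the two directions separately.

Both directions fail.

Forward direction. This fails: take s = 11. Then 11 ≡ 4 (mod 7), but 11² = 121 ≡ 9 (mod 14), not 2.

Converse. This fails: take s = 10. Then 10² = 100 ≡ 2 (mod 14), yet 10 ≡ 3 (mod 7), not 4.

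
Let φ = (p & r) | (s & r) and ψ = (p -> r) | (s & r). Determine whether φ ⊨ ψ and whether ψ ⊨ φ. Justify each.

The forward direction holds; the converse fails.

[⇒] Assume the antecedent. If r is true, (p -> r) | (s & r) reduces to true regardless of the other variables. If r is false, the antecedent cannot hold. Either way (p -> r) | (s & r) holds.

[⇐] This fails. Under r = F, p = F, s = F, the left side is false but the right side is true.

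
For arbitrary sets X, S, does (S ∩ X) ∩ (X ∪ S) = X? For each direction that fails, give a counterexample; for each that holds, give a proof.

(⟸) This inclusion fails. Take X = {1}, S = ∅; then 1 ∈ X but 1 ∉ (S ∩ X) ∩ (X ∪ S).

(⟹) Let x ∈ (S ∩ X) ∩ (X ∪ S). Then x ∈ X ∩ S, from which x ∈ X.

Only the forward inclusion holds.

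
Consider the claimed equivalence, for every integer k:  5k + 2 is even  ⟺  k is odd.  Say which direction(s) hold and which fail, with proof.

Forward direction. This fails: k = 2 gives 5k + 2 = 12, which is even, but 2 is even, not odd.

Converse. This also fails: k = 3 is odd, but 5k + 2 = 17 is odd, not even.

(⇒) fails and (⇐) fails.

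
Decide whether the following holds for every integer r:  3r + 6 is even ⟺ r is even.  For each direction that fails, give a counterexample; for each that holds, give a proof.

(⇒) Suppose 3r + 6 is even. Since 3 is odd, 3r and r have the same parity, so 3r + 6 ≡ r + 6 (mod 2). As 6 is even, 3r + 6 is even exactly when r is even. Thus r is even.

(⇐) Conversely, suppose r is even; write r = 2j. Then 3r + 6 = 3·(2j) + 6 = 2·3j + 6, which is even.

The biconditional holds.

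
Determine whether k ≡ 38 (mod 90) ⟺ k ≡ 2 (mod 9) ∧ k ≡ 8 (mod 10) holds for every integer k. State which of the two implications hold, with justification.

The biconditional holds.

(→) Suppose k ≡ 38 (mod 90); write k = 90j + 38. Since 9 ∣ 90, reducing mod 9 gives k ≡ 38 ≡ 2 (mod 9); since 10 ∣ 90, reducing mod 10 gives k ≡ 38 ≡ 8 (mod 10).

(←) Conversely, if k ≡ 2 (mod 9) and k ≡ 8 (mod 10), then by the Chinese remainder theorem k ≡ 38 (mod 90). This is exactly k ≡ 38 (mod 90).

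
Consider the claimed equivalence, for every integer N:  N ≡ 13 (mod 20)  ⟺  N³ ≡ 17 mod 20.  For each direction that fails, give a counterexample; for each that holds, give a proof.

The biconditional holds.

Forward direction. Suppose N ≡ 13 (mod 20). Write N = 20j + 13. Then (20j + 13)³ = 8000j³ + 15600j² + 10140j + 2197 = 20(400j³ + 780j² + 507j + 109) + 17, so N³ ≡ 17 (mod 20).

Converse. Suppose N³ ≡ 17 (mod 20). The only residue r in {0, …, 19} with r³ ≡ 17 (mod 20) is r = 13, so N ≡ 13 (mod 20).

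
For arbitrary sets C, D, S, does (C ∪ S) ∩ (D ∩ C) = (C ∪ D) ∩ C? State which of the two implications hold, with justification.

(⊆) holds; (⊇) fails.

Forward inclusion. Let x ∈ (C ∪ S) ∩ (D ∩ C). Then either x ∈ C ∩ D and x ∉ S; or x ∈ C ∩ D ∩ S. In each case x ∈ (C ∪ D) ∩ C, so (C ∪ S) ∩ (D ∩ C) ⊆ (C ∪ D) ∩ C.

Reverse inclusion. This inclusion fails. Take C = {1}, D = ∅, S = ∅; then 1 ∈ (C ∪ D) ∩ C but 1 ∉ (C ∪ S) ∩ (D ∩ C).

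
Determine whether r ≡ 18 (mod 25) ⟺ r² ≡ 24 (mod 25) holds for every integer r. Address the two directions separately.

Not equivalent: only (⇒) holds.

(⟹) Suppose r ≡ 18 (mod 25). Write r = 25j + 18. Then (25j + 18)² = 625j² + 900j + 324 = 25(25j² + 36j + 12) + 24, so r² ≡ 24 (mod 25).

(⟸) This fails: take r = 7. Then 7² = 49 ≡ 24 (mod 25), yet 7 ≡ 7 (mod 25), not 18.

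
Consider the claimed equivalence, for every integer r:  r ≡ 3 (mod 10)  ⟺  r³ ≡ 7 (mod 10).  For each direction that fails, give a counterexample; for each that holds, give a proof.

Forward direction. Suppose r ≡ 3 (mod 10). Write r = 10j + 3. Then (10j + 3)³ = 1000j³ + 900j² + 270j + 27 = 10(100j³ + 90j² + 27j + 2) + 7, so r³ ≡ 7 (mod 10).

Converse. For the converse, argue contrapositively. If r ≢ 3 (mod 10), then r is congruent to one of 0, 1, 2, 4, 5, 6, 7, 8, 9 modulo 10, and these give r³ ≡ 0, 1, 8, 4, 5, 6, 3, 2, 9 respectively — never 7.

The biconditional holds.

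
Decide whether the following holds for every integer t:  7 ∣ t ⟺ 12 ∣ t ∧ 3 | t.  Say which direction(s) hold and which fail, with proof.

(⟹) This fails: take t = 7. Certainly 7 ∣ 7, but 12 ∤ 7.

(⟸) This fails: take t = 12. Both 12 ∣ 12 and 3 ∣ 12, yet 12 is not a multiple of 7 (since 12 = 1·7 + 5), so 7 ∤ 12.

(⇒) fails and (⇐) fails.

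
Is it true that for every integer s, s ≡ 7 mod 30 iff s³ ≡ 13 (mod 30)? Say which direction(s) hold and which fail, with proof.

Forward direction. Suppose s ≡ 7 mod 30. Write s = 30j + 7. Then (30j + 7)³ = 27000j³ + 18900j² + 4410j + 343 = 30(900j³ + 630j² + 147j + 11) + 13, so s³ ≡ 13 (mod 30).

Converse. Suppose s³ ≡ 13 (mod 30). The only residue r in {0, …, 29} with r³ ≡ 13 (mod 30) is r = 7, so s ≡ 7 (mod 30).

The biconditional holds.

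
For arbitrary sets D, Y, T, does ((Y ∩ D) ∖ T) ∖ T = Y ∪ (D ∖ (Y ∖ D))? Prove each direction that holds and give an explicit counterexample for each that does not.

The sets are not equal: only the forward inclusion holds.

Reverse inclusion. This inclusion fails. Take D = {1}, Y = ∅, T = ∅; then 1 ∈ Y ∪ (D ∖ (Y ∖ D)) but 1 ∉ ((Y ∩ D) ∖ T) ∖ T.

Forward inclusion. Let x ∈ ((Y ∩ D) ∖ T) ∖ T. Then x ∈ D ∩ Y and x ∉ T, from which x ∈ Y ∪ (D ∖ (Y ∖ D)).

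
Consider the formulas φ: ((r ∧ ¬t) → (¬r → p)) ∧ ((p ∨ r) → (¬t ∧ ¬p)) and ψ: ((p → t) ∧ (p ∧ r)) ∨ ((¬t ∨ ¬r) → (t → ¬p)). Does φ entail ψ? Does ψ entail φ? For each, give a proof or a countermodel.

Only the forward direction holds.

(⟹) Assume the antecedent. If r is true, the consequent reduces to true regardless of the other variables. If r is false, the antecedent forces (r = F, t = F, p = F) or (r = F, t = T, p = F), and the consequent holds there. Either way the consequent holds.

(⟸) This fails. Under r = T, t = T, p = F, the left side is false but the right side is true.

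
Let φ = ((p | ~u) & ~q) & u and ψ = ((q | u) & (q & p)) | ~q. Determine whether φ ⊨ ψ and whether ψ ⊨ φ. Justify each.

(→) Assume the antecedent. If q is true, the antecedent cannot hold. If q is false, ((q | u) & (q & p)) | ~q reduces to true regardless of the other variables. Either way ((q | u) & (q & p)) | ~q holds.

(←) This fails. Under q = F, u = F, p = F, the left side is false but the right side is true.

The forward direction holds; the converse fails.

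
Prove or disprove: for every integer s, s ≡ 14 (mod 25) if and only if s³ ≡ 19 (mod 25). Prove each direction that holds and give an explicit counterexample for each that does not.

Equivalent; both directions hold.

Forward direction. Suppose s ≡ 14 (mod 25). Write s = 25j + 14. Then (25j + 14)³ = 15625j³ + 26250j² + 14700j + 2744 = 25(625j³ + 1050j² + 588j + 109) + 19, so s³ ≡ 19 (mod 25).

Converse. Suppose s³ ≡ 19 (mod 25). The only residue r in {0, …, 24} with r³ ≡ 19 (mod 25) is r = 14, so s ≡ 14 (mod 25).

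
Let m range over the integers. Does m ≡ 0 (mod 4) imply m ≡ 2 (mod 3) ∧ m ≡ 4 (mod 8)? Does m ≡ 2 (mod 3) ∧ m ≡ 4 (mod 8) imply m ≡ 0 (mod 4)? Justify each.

Only the reverse direction holds.

[⇒] This fails: m = 0 gives 0 ≡ 0 (mod 4) but 0 ≡ 0 (mod 3), so the conjunction on the right does not hold.

[⇐] Conversely, if m ≡ 2 (mod 3) and m ≡ 4 (mod 8), then by the Chinese remainder theorem m ≡ 20 (mod 24). Since 20 ≡ 0 (mod 4) and 4 ∣ 24, we get m ≡ 0 (mod 4).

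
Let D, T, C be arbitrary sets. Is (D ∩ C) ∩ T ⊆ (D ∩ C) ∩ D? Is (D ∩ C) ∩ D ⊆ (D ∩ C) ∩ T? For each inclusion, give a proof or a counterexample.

Only the forward inclusion holds.

(⟹) Let x ∈ (D ∩ C) ∩ T. Then x ∈ D ∩ T ∩ C, from which x ∈ (D ∩ C) ∩ D.

(⟸) This inclusion fails. Take D = {1}, T = ∅, C = {1}; then 1 ∈ (D ∩ C) ∩ D but 1 ∉ (D ∩ C) ∩ T.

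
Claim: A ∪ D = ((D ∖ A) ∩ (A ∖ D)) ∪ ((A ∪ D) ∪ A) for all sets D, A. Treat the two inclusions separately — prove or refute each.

Forward inclusion. Let x ∈ A ∪ D. Then either x ∈ D and x ∉ A; or x ∈ A and x ∉ D; or x ∈ D ∩ A. In each case x ∈ ((D ∖ A) ∩ (A ∖ D)) ∪ ((A ∪ D) ∪ A), so A ∪ D ⊆ ((D ∖ A) ∩ (A ∖ D)) ∪ ((A ∪ D) ∪ A).

Reverse inclusion. Let x ∈ ((D ∖ A) ∩ (A ∖ D)) ∪ ((A ∪ D) ∪ A). Then either x ∈ D and x ∉ A; or x ∈ A and x ∉ D; or x ∈ D ∩ A. In each case x ∈ A ∪ D, so ((D ∖ A) ∩ (A ∖ D)) ∪ ((A ∪ D) ∪ A) ⊆ A ∪ D.

The two sets are equal.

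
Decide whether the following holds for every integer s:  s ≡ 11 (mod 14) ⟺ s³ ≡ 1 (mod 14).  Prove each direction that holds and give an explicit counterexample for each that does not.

The forward direction holds; the converse fails.

(→) Suppose s ≡ 11 (mod 14). Write s = 14j + 11. Then (14j + 11)³ = 2744j³ + 6468j² + 5082j + 1331 = 14(196j³ + 462j² + 363j + 95) + 1, so s³ ≡ 1 (mod 14).

(←) This fails: take s = 1. Then 1³ = 1 ≡ 1 (mod 14), yet 1 ≡ 1 (mod 14), not 11.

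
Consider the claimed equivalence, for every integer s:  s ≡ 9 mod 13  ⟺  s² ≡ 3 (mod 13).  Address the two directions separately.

(→) Suppose s ≡ 9 mod 13. Write s = 13j + 9. Then (13j + 9)² = 169j² + 234j + 81 = 13(13j² + 18j + 6) + 3, so s² ≡ 3 (mod 13).

(←) This fails: take s = 4. Then 4² = 16 ≡ 3 (mod 13), yet 4 ≡ 4 (mod 13), not 9.

Not equivalent: only (⇒) holds.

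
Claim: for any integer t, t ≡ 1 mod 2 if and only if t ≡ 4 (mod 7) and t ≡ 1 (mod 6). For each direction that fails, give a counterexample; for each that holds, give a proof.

Not equivalent: only (⇐) holds.

(⇒) This fails: t = 1 gives 1 ≡ 1 (mod 2) but 1 ≡ 1 (mod 7), so the conjunction on the right does not hold.

(⇐) Conversely, if t ≡ 4 (mod 7) and t ≡ 1 (mod 6), then by the Chinese remainder theorem t ≡ 25 (mod 42). Since 25 ≡ 1 (mod 2) and 2 ∣ 42, we get t ≡ 1 (mod 2).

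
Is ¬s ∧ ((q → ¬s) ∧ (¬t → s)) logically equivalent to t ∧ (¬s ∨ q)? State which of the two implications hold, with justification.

Only the forward implication holds.

(→) Assume the antecedent. If s is true, the antecedent cannot hold. If s is false, the antecedent forces (s = F, t = T, q = F) or (s = F, t = T, q = T), and t ∧ (¬s ∨ q) holds there. Either way t ∧ (¬s ∨ q) holds.

(←) This fails. Under s = T, t = T, q = T, the left side is false but the right side is true.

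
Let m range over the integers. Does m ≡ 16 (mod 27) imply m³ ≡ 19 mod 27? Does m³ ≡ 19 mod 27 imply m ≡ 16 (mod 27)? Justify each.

The forward direction holds; the converse fails.

(→) Suppose m ≡ 16 (mod 27). Write m = 27j + 16. Then (27j + 16)³ = 19683j³ + 34992j² + 20736j + 4096 = 27(729j³ + 1296j² + 768j + 151) + 19, so m³ ≡ 19 (mod 27).

(←) This fails: take m = 7. Then 7³ = 343 ≡ 19 (mod 27), yet 7 ≡ 7 (mod 27), not 16.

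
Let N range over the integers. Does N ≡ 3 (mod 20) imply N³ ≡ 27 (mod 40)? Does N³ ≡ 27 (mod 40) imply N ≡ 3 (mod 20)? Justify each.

Only the reverse direction holds.

[⇒] This fails: take N = 23. Then 23 ≡ 3 (mod 20), but 23³ = 12167 ≡ 7 (mod 40), not 27.

[⇐] Conversely, the residues r modulo 40 with r³ ≡ 27 (mod 40) are exactly {3}, and each is ≡ 3 (mod 20).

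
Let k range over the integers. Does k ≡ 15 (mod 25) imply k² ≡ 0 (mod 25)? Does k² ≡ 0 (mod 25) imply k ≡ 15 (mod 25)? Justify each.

Not equivalent: only (⇒) holds.

(←) This fails: take k = 0. Then 0² = 0 ≡ 0 (mod 25), yet 0 ≡ 0 (mod 25), not 15.

(→) Suppose k ≡ 15 (mod 25). Write k = 25j + 15. Then (25j + 15)² = 625j² + 750j + 225 = 25(25j² + 30j + 9) + 0, so k² ≡ 0 (mod 25).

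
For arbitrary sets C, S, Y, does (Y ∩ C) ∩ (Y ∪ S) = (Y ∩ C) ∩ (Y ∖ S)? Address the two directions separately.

(⊇) Let x ∈ (Y ∩ C) ∩ (Y ∖ S). Then x ∈ C ∩ Y and x ∉ S, from which x ∈ (Y ∩ C) ∩ (Y ∪ S).

(⊆) This inclusion fails. Take C = {1}, S = {1}, Y = {1}; then 1 ∈ (Y ∩ C) ∩ (Y ∪ S) but 1 ∉ (Y ∩ C) ∩ (Y ∖ S).

Only the reverse inclusion holds.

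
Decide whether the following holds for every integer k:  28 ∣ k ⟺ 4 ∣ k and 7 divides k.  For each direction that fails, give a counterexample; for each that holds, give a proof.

Both directions hold.

(⇒) If 28 ∣ k, write k = 28q. Since 28 = 7·4, k = 4·(7q), so 4 ∣ k; and since 28 = 4·7, k = 7·(4q), so 7 ∣ k.

(⇐) Suppose 4 ∣ k and 7 ∣ k. Any common multiple of 4 and 7 is a multiple of their lcm; here gcd(4, 7) = 1, so lcm(4, 7) = 4·7 = 28, so 28 ∣ k.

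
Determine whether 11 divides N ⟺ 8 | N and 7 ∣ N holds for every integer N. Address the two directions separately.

(⇒) This fails: take N = 11. Certainly 11 ∣ 11, but 8 ∤ 11.

(⇐) This fails: take N = 56. Both 8 ∣ 56 and 7 ∣ 56, yet 56 is not a multiple of 11 (since 56 = 5·11 + 1), so 11 ∤ 56.

(⇒) fails and (⇐) fails.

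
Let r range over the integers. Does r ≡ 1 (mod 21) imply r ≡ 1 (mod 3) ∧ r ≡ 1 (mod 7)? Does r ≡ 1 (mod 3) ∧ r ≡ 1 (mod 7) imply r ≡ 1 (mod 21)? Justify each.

(⇒) Suppose r ≡ 1 (mod 21); write r = 21j + 1. Since 3 ∣ 21, reducing mod 3 gives r ≡ 1 (mod 3); since 7 ∣ 21, reducing mod 7 gives r ≡ 1 (mod 7).

(⇐) Conversely, if r ≡ 1 (mod 3) and r ≡ 1 (mod 7), then by the Chinese remainder theorem r ≡ 1 (mod 21). This is exactly r ≡ 1 (mod 21).

Both implications hold.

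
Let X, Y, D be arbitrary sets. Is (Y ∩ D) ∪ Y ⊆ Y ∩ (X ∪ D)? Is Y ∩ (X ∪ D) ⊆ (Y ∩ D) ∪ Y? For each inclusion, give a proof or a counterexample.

Forward inclusion. This inclusion fails. Take X = ∅, Y = {1}, D = ∅; then 1 ∈ (Y ∩ D) ∪ Y but 1 ∉ Y ∩ (X ∪ D).

Reverse inclusion. Let x ∈ Y ∩ (X ∪ D). Then either x ∈ X ∩ Y and x ∉ D; or x ∈ Y ∩ D and x ∉ X; or x ∈ X ∩ Y ∩ D. In each case x ∈ (Y ∩ D) ∪ Y, so Y ∩ (X ∪ D) ⊆ (Y ∩ D) ∪ Y.

(⊆) fails; (⊇) holds.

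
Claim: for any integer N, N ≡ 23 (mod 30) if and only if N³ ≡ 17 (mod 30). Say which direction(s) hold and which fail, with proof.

Both implications hold.

Forward direction. Suppose N ≡ 23 (mod 30). Write N = 30j + 23. Then (30j + 23)³ = 27000j³ + 62100j² + 47610j + 12167 = 30(900j³ + 2070j² + 1587j + 405) + 17, so N³ ≡ 17 (mod 30).

Converse. Suppose N³ ≡ 17 (mod 30). The only residue r in {0, …, 29} with r³ ≡ 17 (mod 30) is r = 23, so N ≡ 23 (mod 30).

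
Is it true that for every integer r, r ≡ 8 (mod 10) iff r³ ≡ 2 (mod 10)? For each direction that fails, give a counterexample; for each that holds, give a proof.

Equivalent; both directions hold.

(←) Suppose r³ ≡ 2 (mod 10). The only residue r in {0, …, 9} with r³ ≡ 2 (mod 10) is r = 8, so r ≡ 8 (mod 10).

(→) Suppose r ≡ 8 (mod 10). Write r = 10j + 8. Then (10j + 8)³ = 1000j³ + 2400j² + 1920j + 512 = 10(100j³ + 240j² + 192j + 51) + 2, so r³ ≡ 2 (mod 10).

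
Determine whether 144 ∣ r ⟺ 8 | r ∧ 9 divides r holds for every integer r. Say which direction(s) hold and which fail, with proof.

(⇐) This fails: take r = 72. Both 8 ∣ 72 and 9 ∣ 72, yet 72 is not a multiple of 144 (since 72 = 0·144 + 72), so 144 ∤ 72.

(⇒) If 144 ∣ r, write r = 144q. Since 144 = 18·8, r = 8·(18q), so 8 ∣ r; and since 144 = 16·9, r = 9·(16q), so 9 ∣ r.

(⇒) holds; (⇐) fails.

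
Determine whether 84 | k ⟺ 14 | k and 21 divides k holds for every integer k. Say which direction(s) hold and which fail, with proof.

(⇒) holds; (⇐) fails.

(⟸) This fails: take k = 42. Both 14 ∣ 42 and 21 ∣ 42, yet 42 is not a multiple of 84 (since 42 = 0·84 + 42), so 84 ∤ 42.

(⟹) If 84 ∣ k, write k = 84q. Since 84 = 6·14, k = 14·(6q), so 14 ∣ k; and since 84 = 4·21, k = 21·(4q), so 21 ∣ k.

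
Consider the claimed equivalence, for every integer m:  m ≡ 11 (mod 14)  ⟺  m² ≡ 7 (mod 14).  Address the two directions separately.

(→) This fails: take m = 11. Then 11 ≡ 11 (mod 14), but 11² = 121 ≡ 9 (mod 14), not 7.

(←) This fails: take m = 7. Then 7² = 49 ≡ 7 (mod 14), yet 7 ≡ 7 (mod 14), not 11.

Both directions fail.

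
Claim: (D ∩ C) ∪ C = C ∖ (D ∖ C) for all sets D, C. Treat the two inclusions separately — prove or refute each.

(⊆) Let x ∈ (D ∩ C) ∪ C. Then either x ∈ C and x ∉ D; or x ∈ D ∩ C. In each case x ∈ C ∖ (D ∖ C), so (D ∩ C) ∪ C ⊆ C ∖ (D ∖ C).

(⊇) Let x ∈ C ∖ (D ∖ C). Then either x ∈ C and x ∉ D; or x ∈ D ∩ C. In each case x ∈ (D ∩ C) ∪ C, so C ∖ (D ∖ C) ⊆ (D ∩ C) ∪ C.

Both inclusions hold; the sets are equal.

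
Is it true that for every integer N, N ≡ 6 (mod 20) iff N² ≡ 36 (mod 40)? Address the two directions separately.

The forward direction holds; the converse fails.

(⟹) Suppose N ≡ 6 (mod 20). Working modulo 40, N ∈ {6, 26}; for each such r, r² ≡ 36 (mod 40).

(⟸) This fails: take N = 14. Then 14² = 196 ≡ 36 (mod 40), yet 14 ≡ 14 (mod 20), not 6.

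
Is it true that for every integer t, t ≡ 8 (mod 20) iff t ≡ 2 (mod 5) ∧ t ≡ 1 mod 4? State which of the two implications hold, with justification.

(⇒) fails and (⇐) fails.

Forward direction. This fails: t = 8 gives 8 ≡ 8 (mod 20) but 8 ≡ 3 (mod 5), so the conjunction on the right does not hold.

Converse. This fails: t = 17 satisfies both congruences on the right (17 ≡ 2 mod 5 and 17 ≡ 1 mod 4) yet 17 ≡ 17 (mod 20), not 8.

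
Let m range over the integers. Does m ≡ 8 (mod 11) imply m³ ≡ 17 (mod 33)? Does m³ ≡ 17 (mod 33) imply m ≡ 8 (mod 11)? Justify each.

(⇒) This fails: take m = 19. Then 19 ≡ 8 (mod 11), but 19³ = 6859 ≡ 28 (mod 33), not 17.

(⇐) Conversely, the residues r modulo 33 with r³ ≡ 17 (mod 33) are exactly {8}, and each is ≡ 8 (mod 11).

Not equivalent: only (⇐) holds.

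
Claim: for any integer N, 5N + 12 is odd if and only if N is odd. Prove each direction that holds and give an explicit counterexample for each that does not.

Both directions hold.

Forward direction. Suppose 5N + 12 is odd. Since 5 is odd, 5N and N have the same parity, so 5N + 12 ≡ N + 12 (mod 2). As 12 is even, 5N + 12 is odd exactly when N is odd. Thus N is odd.

Converse. Suppose N is odd; write N = 2j + 1. Then 5N + 12 = 5·(2j + 1) + 12 = 2·5j + 17, which is odd.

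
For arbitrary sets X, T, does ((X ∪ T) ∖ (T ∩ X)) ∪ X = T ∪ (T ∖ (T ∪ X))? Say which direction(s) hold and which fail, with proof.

Only the reverse inclusion holds.

(⟹) This inclusion fails. Take X = {1}, T = ∅; then 1 ∈ ((X ∪ T) ∖ (T ∩ X)) ∪ X but 1 ∉ T ∪ (T ∖ (T ∪ X)).

(⟸) Let x ∈ T ∪ (T ∖ (T ∪ X)). Then either x ∈ T and x ∉ X; or x ∈ X ∩ T. In each case x ∈ ((X ∪ T) ∖ (T ∩ X)) ∪ X, so T ∪ (T ∖ (T ∪ X)) ⊆ ((X ∪ T) ∖ (T ∩ X)) ∪ X.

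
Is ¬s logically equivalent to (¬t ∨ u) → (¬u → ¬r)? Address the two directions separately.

(⟹) This fails. Under r = T, t = F, u = F, s = F, the left side is true but the right side is false.

(⟸) This fails. Under r = F, t = F, u = F, s = T, the left side is false but the right side is true.

(⇒) fails and (⇐) fails.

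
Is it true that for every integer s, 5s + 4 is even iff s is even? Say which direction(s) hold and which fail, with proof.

Both directions hold.

(⟹) Suppose 5s + 4 is even. Since 5 is odd, 5s and s have the same parity, so 5s + 4 ≡ s + 4 (mod 2). As 4 is even, 5s + 4 is even exactly when s is even. Thus s is even.

(⟸) Conversely, suppose s is even; write s = 2j. Then 5s + 4 = 5·(2j) + 4 = 2·5j + 4, which is even.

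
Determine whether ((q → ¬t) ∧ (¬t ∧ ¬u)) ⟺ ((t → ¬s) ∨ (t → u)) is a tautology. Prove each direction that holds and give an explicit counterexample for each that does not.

(→) Assume the antecedent. If q is true, the antecedent forces (q = T, u = F, s = F, t = F) or (q = T, u = F, s = T, t = F), and (t → ¬s) ∨ (t → u) holds there. If q is false, the antecedent forces (q = F, u = F, s = F, t = F) or (q = F, u = F, s = T, t = F), and (t → ¬s) ∨ (t → u) holds there. Either way (t → ¬s) ∨ (t → u) holds.

(←) This fails. Under q = F, u = T, s = F, t = F, the left side is false but the right side is true.

Only the forward implication holds.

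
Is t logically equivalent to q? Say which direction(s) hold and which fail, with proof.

Neither implication holds.

[⇒] This fails. Under t = T, q = F, the left side is true but the right side is false.

[⇐] This fails. Under t = F, q = T, the left side is false but the right side is true.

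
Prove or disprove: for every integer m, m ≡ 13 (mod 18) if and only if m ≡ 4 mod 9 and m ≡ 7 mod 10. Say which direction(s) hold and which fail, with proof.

Forward direction. This fails: m = 13 gives 13 ≡ 13 (mod 18) but 13 ≡ 3 (mod 10), so the conjunction on the right does not hold.

Converse. If m ≡ 4 (mod 9) and m ≡ 7 (mod 10), then by the Chinese remainder theorem m ≡ 67 (mod 90). Since 67 ≡ 13 (mod 18) and 18 ∣ 90, we get m ≡ 13 (mod 18).

Only the converse holds.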